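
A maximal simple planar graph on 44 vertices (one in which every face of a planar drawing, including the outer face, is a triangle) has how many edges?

In a plane triangulation 3F = 2E and V − E + F = 2, so E = 3V − 6 = 3·44 − 6 = 126.

126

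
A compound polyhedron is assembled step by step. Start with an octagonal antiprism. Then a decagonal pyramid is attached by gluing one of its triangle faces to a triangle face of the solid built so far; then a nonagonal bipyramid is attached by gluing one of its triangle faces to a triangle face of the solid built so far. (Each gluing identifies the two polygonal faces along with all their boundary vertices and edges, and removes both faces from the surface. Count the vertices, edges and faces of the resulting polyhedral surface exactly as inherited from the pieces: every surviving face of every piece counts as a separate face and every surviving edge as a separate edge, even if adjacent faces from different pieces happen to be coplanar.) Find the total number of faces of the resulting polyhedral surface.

43

An octagonal antiprism: V=16, E=32, F=18.
Attach a decagonal pyramid (V=11, E=20, F=11) along a 3-gon: merge 3 vertices and 3 edges, delete both glued faces → V=24, E=49, F=27.
Attach a nonagonal bipyramid (V=11, E=27, F=18) along a 3-gon: merge 3 vertices and 3 edges, delete both glued faces → V=32, E=73, F=43.
Check: V − E + F = 32 − 73 + 43 = 2.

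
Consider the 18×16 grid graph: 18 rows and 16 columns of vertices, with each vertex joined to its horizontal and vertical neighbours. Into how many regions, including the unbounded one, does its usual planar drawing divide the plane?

The grid has V = 18·16 = 288 vertices and E = 18·15 + 16·17 = 542 edges.
F = 2 − V + E = 2 − 288 + 542 = 256.

256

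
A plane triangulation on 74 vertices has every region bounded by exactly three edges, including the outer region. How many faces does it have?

In a plane triangulation 3F = 2E and V − E + F = 2, so F = 2V − 4 = 2·74 − 4 = 144.

144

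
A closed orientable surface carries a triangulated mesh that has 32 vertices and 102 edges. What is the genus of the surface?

2

Every face is a triangle and each edge borders two faces, so 3F = 2·102, giving F = 68.
χ = V − E + F = 32 − 102 + 68 = -2.
For a closed orientable surface χ = 2 − 2g, so g = (2 − (-2))/2 = 2.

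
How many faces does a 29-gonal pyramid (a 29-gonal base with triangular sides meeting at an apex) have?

30

A pyramid on an n-gon base has one n-gon and n triangles: V = 29 + 1 = 30, E = 2·29 = 58, F = 29 + 1 = 30.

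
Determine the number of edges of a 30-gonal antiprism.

An antiprism on an n-gon has two n-gon caps and 2n triangles: V = 2·30 = 60, E = 4·30 = 120, F = 2·30 + 2 = 62.
Check: V − E + F = 60 − 120 + 62 = 2.

120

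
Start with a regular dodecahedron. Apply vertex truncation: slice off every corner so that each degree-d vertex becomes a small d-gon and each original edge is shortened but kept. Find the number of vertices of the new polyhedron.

The base solid has V = 20, E = 30, F = 12.
Truncation replaces each original edge-end by a new vertex, so V′ = 2E = 60.
Each original edge survives, and each old vertex of degree d contributes d new edges; summing degrees gives Σd = 2E, so E′ = E + 2E = 3E = 90.
Each original face survives and each original vertex becomes one new face: F′ = F + V = 32.

60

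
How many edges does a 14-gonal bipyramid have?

42

A bipyramid over an n-gon has 2n triangular faces and n + 2 vertices: V = 14 + 2 = 16, E = 3·14 = 42, F = 2·14 = 28.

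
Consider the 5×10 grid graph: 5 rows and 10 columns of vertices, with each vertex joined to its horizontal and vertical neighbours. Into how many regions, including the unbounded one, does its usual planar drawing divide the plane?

The grid has V = 5·10 = 50 vertices and E = 5·9 + 10·4 = 85 edges.
F = 2 − V + E = 2 − 50 + 85 = 37.

37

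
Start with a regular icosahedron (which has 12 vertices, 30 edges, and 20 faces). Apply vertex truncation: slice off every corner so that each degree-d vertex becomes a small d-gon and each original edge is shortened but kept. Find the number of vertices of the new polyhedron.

60

Truncation replaces each original edge-end by a new vertex, so V′ = 2E = 60.
Each original edge survives, and each old vertex of degree d contributes d new edges; summing degrees gives Σd = 2E, so E′ = E + 2E = 3E = 90.
Each original face survives and each original vertex becomes one new face: F′ = F + V = 32.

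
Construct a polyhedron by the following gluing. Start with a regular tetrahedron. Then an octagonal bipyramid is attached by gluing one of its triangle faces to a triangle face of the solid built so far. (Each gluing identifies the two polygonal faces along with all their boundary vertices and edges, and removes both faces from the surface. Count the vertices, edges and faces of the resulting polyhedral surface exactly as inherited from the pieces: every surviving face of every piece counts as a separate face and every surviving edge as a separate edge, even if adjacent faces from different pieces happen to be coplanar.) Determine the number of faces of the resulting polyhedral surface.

A regular tetrahedron: V=4, E=6, F=4.
Attach an octagonal bipyramid (V=10, E=24, F=16) along a 3-gon: merge 3 vertices and 3 edges, delete both glued faces → V=11, E=27, F=18.
Check: V − E + F = 11 − 27 + 18 = 2.

18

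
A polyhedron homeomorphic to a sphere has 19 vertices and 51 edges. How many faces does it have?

34

Here V − E + F = 2.
F = 2 − V + E = 2 − 19 + 51 = 34.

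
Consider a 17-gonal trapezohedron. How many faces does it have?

The n-trapezohedron (dual of the n-antiprism) has V = 2·17 + 2 = 36, E = 4·17 = 68, F = 2·17 = 34.

34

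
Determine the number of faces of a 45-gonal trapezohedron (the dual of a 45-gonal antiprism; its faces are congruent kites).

The n-trapezohedron (dual of the n-antiprism) has V = 2·45 + 2 = 92, E = 4·45 = 180, F = 2·45 = 90.
Check: V − E + F = 92 − 180 + 90 = 2.

90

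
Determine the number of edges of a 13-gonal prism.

A prism on an n-gon has two n-gon bases and n rectangular sides: V = 2·13 = 26, E = 3·13 = 39, F = 13 + 2 = 15.

39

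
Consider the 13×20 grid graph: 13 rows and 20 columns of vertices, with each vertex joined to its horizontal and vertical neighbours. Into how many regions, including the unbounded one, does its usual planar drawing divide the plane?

The grid has V = 13·20 = 260 vertices and E = 13·19 + 20·12 = 487 edges.
F = 2 − V + E = 2 − 260 + 487 = 229.

229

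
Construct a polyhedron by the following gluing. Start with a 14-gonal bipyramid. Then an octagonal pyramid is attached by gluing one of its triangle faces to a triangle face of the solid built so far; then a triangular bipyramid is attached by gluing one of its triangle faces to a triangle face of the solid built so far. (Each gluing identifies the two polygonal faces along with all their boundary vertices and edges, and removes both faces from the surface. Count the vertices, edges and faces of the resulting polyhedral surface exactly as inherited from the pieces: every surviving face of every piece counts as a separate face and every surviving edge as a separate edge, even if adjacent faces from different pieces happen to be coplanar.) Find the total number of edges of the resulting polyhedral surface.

A 14-gonal bipyramid: V=16, E=42, F=28.
Attach an octagonal pyramid (V=9, E=16, F=9) along a 3-gon: merge 3 vertices and 3 edges, delete both glued faces → V=22, E=55, F=35.
Attach a triangular bipyramid (V=5, E=9, F=6) along a 3-gon: merge 3 vertices and 3 edges, delete both glued faces → V=24, E=61, F=39.
Check: V − E + F = 24 − 61 + 39 = 2.

61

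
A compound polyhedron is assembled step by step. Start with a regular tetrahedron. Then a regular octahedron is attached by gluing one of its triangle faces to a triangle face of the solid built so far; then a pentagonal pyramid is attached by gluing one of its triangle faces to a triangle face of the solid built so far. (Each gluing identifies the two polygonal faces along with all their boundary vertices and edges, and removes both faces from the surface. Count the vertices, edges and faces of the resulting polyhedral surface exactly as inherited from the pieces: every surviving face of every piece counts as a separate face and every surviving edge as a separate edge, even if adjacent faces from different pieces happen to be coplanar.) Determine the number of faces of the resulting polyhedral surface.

14

A regular tetrahedron: V=4, E=6, F=4.
Attach a regular octahedron (V=6, E=12, F=8) along a 3-gon: merge 3 vertices and 3 edges, delete both glued faces → V=7, E=15, F=10.
Attach a pentagonal pyramid (V=6, E=10, F=6) along a 3-gon: merge 3 vertices and 3 edges, delete both glued faces → V=10, E=22, F=14.
Check: V − E + F = 10 − 22 + 14 = 2.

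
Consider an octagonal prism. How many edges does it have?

24

A prism on an n-gon has two n-gon bases and n rectangular sides: V = 2·8 = 16, E = 3·8 = 24, F = 8 + 2 = 10.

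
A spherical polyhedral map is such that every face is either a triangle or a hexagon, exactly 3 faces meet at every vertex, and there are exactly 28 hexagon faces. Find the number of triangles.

Let x be the number of triangles; then F = 28 + x.
Edge–face incidences: 2E = 6·28 + 3·x = 168 + 3x.
Every vertex has degree 3, so 3V = 2E.
Euler: V − E + F = 2 ⇒ (2E)/3 − E + (28 + x) = 2.
Multiply by 6: 2·(2E) − 3·(2E) + 6·(28 + x) = 12, i.e. 168 + 6x − (168 + 3x) = 12.
Collecting terms: 3x = 12, so x = 4.
Then 2E = 168 + 3·4 = 180, so E = 90, V = 2E/3 = 60, F = 28 + 4 = 32.

4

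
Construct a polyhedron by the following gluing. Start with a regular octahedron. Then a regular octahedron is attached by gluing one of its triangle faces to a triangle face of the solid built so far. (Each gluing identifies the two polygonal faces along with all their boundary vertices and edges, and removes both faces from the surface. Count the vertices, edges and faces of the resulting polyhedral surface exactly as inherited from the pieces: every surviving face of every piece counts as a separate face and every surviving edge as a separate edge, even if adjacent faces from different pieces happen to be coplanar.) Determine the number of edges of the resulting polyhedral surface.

A regular octahedron: V=6, E=12, F=8.
Attach a regular octahedron (V=6, E=12, F=8) along a 3-gon: merge 3 vertices and 3 edges, delete both glued faces → V=9, E=21, F=14.
Check: V − E + F = 9 − 21 + 14 = 2.

21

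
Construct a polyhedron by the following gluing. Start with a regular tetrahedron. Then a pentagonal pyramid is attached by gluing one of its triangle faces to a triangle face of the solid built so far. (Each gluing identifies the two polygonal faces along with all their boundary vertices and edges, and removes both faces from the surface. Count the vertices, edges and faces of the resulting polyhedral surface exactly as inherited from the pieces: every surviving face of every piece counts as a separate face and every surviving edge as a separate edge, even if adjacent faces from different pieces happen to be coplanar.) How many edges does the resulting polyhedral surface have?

13

A regular tetrahedron: V=4, E=6, F=4.
Attach a pentagonal pyramid (V=6, E=10, F=6) along a 3-gon: merge 3 vertices and 3 edges, delete both glued faces → V=7, E=13, F=8.
Check: V − E + F = 7 − 13 + 8 = 2.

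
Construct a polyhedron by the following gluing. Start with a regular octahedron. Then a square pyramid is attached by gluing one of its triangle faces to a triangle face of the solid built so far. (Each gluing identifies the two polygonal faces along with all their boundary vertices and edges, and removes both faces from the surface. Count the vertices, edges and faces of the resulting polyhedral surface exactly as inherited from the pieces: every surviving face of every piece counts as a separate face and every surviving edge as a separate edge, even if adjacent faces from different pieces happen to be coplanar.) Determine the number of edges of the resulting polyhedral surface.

A regular octahedron: V=6, E=12, F=8.
Attach a square pyramid (V=5, E=8, F=5) along a 3-gon: merge 3 vertices and 3 edges, delete both glued faces → V=8, E=17, F=11.
Check: V − E + F = 8 − 17 + 11 = 2.

17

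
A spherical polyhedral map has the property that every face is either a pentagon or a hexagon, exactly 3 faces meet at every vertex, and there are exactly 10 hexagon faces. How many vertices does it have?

40

Let x be the number of pentagons; then F = 10 + x.
Edge–face incidences: 2E = 6·10 + 5·x = 60 + 5x.
Every vertex has degree 3, so 3V = 2E.
Euler: V − E + F = 2 ⇒ (2E)/3 − E + (10 + x) = 2.
Multiply by 6: 2·(2E) − 3·(2E) + 6·(10 + x) = 12, i.e. 60 + 6x − (60 + 5x) = 12.
Collecting terms: x = 12.
Then 2E = 60 + 5·12 = 120, so E = 60, V = 2E/3 = 40, F = 10 + 12 = 22.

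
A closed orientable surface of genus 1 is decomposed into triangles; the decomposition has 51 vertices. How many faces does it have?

102

χ = 2 − 2·1 = 0, and every face is a triangle so 3F = 2E.
V − E + F = 0 with E = 3F/2 gives 51 − (3/2 − 1)·F = 0, so F = 102 and E = 153.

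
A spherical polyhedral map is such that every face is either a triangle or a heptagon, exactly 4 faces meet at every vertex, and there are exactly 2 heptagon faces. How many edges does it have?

28

Let x be the number of triangles; then F = 2 + x.
Edge–face incidences: 2E = 7·2 + 3·x = 14 + 3x.
Every vertex has degree 4, so 4V = 2E.
Euler: V − E + F = 2 ⇒ (2E)/4 − E + (2 + x) = 2.
Multiply by 8: 2·(2E) − 4·(2E) + 8·(2 + x) = 16, i.e. 16 + 8x − 2·(14 + 3x) = 16.
Collecting terms: 2x − 12 = 16, so 2x = 28, so x = 14.
Then 2E = 14 + 3·14 = 56, so E = 28, V = 2E/4 = 14, F = 2 + 14 = 16.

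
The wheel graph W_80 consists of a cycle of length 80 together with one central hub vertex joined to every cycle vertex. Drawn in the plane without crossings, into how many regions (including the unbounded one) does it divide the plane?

W_80 has V = 80 + 1 = 81 vertices and E = 2·80 = 160 edges.
By Euler's formula F = 2 − V + E = 2 − 81 + 160 = 81.

81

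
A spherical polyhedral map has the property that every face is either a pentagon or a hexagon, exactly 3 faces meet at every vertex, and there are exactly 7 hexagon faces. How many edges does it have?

Let x be the number of pentagons; then F = 7 + x.
Edge–face incidences: 2E = 6·7 + 5·x = 42 + 5x.
Every vertex has degree 3, so 3V = 2E.
Euler: V − E + F = 2 ⇒ (2E)/3 − E + (7 + x) = 2.
Multiply by 6: 2·(2E) − 3·(2E) + 6·(7 + x) = 12, i.e. 42 + 6x − (42 + 5x) = 12.
Collecting terms: x = 12.
Then 2E = 42 + 5·12 = 102, so E = 51, V = 2E/3 = 34, F = 7 + 12 = 19.

51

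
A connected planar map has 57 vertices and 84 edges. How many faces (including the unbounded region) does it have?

Euler's formula for a connected plane graph: V − E + F = 2, so F = 2 − 57 + 84 = 29.

29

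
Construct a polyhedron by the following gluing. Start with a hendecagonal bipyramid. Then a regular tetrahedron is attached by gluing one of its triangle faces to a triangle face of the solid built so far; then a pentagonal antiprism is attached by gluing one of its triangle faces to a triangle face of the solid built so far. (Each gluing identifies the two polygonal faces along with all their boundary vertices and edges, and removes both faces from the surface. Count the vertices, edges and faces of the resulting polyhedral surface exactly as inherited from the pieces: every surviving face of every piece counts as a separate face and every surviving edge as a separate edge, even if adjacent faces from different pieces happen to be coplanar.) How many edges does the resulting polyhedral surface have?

53

A hendecagonal bipyramid: V=13, E=33, F=22.
Attach a regular tetrahedron (V=4, E=6, F=4) along a 3-gon: merge 3 vertices and 3 edges, delete both glued faces → V=14, E=36, F=24.
Attach a pentagonal antiprism (V=10, E=20, F=12) along a 3-gon: merge 3 vertices and 3 edges, delete both glued faces → V=21, E=53, F=34.
Check: V − E + F = 21 − 53 + 34 = 2.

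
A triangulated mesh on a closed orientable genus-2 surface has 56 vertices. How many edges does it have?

χ = 2 − 2·2 = -2, and every face is a triangle so 3F = 2E.
V − E + F = -2 with E = 3F/2 gives 56 − (3/2 − 1)·F = -2, so F = 116 and E = 174.

174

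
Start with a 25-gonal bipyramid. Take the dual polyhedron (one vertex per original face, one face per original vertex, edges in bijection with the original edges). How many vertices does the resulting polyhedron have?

The base solid has V = 27, E = 75, F = 50.
The dual swaps V and F and preserves E: V′ = F = 50, E′ = E = 75, F′ = V = 27.

50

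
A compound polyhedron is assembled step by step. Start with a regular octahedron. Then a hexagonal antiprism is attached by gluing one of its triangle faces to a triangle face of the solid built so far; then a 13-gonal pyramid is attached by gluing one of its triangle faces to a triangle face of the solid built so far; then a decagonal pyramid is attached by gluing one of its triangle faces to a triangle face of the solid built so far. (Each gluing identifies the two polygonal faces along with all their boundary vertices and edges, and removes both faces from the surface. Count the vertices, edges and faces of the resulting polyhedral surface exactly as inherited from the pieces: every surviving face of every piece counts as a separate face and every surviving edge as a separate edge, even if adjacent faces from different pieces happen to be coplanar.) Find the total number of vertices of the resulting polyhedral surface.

34

A regular octahedron: V=6, E=12, F=8.
Attach a hexagonal antiprism (V=12, E=24, F=14) along a 3-gon: merge 3 vertices and 3 edges, delete both glued faces → V=15, E=33, F=20.
Attach a 13-gonal pyramid (V=14, E=26, F=14) along a 3-gon: merge 3 vertices and 3 edges, delete both glued faces → V=26, E=56, F=32.
Attach a decagonal pyramid (V=11, E=20, F=11) along a 3-gon: merge 3 vertices and 3 edges, delete both glued faces → V=34, E=73, F=41.
Check: V − E + F = 34 − 73 + 41 = 2.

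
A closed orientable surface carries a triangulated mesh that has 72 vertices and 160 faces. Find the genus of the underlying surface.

Every face is a triangle, so 2E = 3·160 = 480, giving E = 240.
χ = V − E + F = 72 − 240 + 160 = -8.
For a closed orientable surface χ = 2 − 2g, so g = (2 − (-8))/2 = 5.

5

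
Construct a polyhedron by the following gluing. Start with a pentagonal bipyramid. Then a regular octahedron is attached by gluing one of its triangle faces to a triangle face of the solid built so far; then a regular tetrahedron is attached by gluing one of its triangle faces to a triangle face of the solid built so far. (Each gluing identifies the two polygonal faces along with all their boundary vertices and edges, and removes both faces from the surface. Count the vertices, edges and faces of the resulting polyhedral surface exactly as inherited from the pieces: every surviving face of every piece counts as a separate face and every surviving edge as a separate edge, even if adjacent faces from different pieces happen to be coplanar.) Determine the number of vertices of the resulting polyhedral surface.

A pentagonal bipyramid: V=7, E=15, F=10.
Attach a regular octahedron (V=6, E=12, F=8) along a 3-gon: merge 3 vertices and 3 edges, delete both glued faces → V=10, E=24, F=16.
Attach a regular tetrahedron (V=4, E=6, F=4) along a 3-gon: merge 3 vertices and 3 edges, delete both glued faces → V=11, E=27, F=18.
Check: V − E + F = 11 − 27 + 18 = 2.

11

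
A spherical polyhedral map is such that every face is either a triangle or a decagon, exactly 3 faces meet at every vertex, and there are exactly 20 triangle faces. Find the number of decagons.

Let x be the number of decagons; then F = 20 + x.
Edge–face incidences: 2E = 3·20 + 10·x = 60 + 10x.
Every vertex has degree 3, so 3V = 2E.
Euler: V − E + F = 2 ⇒ (2E)/3 − E + (20 + x) = 2.
Multiply by 6: 2·(2E) − 3·(2E) + 6·(20 + x) = 12, i.e. 120 + 6x − (60 + 10x) = 12.
Collecting terms: −4x + 60 = 12, so −4x = −48, so x = 12.
Then 2E = 60 + 10·12 = 180, so E = 90, V = 2E/3 = 60, F = 20 + 12 = 32.

12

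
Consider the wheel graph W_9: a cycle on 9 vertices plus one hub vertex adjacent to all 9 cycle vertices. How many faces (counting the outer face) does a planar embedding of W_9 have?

W_9 has V = 9 + 1 = 10 vertices and E = 2·9 = 18 edges.
By Euler's formula F = 2 − V + E = 2 − 10 + 18 = 10.

10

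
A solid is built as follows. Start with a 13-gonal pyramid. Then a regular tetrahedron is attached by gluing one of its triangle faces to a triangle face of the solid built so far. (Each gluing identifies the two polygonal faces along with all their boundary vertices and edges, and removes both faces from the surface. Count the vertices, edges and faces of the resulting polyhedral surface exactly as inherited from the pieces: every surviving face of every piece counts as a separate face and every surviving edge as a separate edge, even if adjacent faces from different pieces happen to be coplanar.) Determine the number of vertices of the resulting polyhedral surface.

A 13-gonal pyramid: V=14, E=26, F=14.
Attach a regular tetrahedron (V=4, E=6, F=4) along a 3-gon: merge 3 vertices and 3 edges, delete both glued faces → V=15, E=29, F=16.
Check: V − E + F = 15 − 29 + 16 = 2.

15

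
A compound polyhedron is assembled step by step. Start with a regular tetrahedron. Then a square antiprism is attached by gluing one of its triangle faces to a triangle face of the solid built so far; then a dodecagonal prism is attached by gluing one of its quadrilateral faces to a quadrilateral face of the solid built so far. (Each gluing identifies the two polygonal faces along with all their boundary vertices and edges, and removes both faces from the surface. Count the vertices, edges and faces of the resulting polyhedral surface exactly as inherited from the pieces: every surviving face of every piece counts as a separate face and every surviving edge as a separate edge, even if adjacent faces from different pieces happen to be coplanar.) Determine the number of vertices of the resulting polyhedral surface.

29

A regular tetrahedron: V=4, E=6, F=4.
Attach a square antiprism (V=8, E=16, F=10) along a 3-gon: merge 3 vertices and 3 edges, delete both glued faces → V=9, E=19, F=12.
Attach a dodecagonal prism (V=24, E=36, F=14) along a 4-gon: merge 4 vertices and 4 edges, delete both glued faces → V=29, E=51, F=24.
Check: V − E + F = 29 − 51 + 24 = 2.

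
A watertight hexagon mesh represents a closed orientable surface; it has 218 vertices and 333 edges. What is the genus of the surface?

Every face is a hexagon and each edge borders two faces, so 6F = 2·333, giving F = 111.
χ = V − E + F = 218 − 333 + 111 = -4.
For a closed orientable surface χ = 2 − 2g, so g = (2 − (-4))/2 = 3.

3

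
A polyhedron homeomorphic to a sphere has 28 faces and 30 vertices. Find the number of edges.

Here V − E + F = 2.
E = V + F − (2) = 30 + 28 − (2) = 56.

56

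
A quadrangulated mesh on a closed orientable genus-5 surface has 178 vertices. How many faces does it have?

186

χ = 2 − 2·5 = -8, and every face is a square so 4F = 2E.
V − E + F = -8 with E = 4F/2 gives 178 − (4/2 − 1)·F = -8, so F = 186 and E = 372.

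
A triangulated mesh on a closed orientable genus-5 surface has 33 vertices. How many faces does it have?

82

χ = 2 − 2·5 = -8, and every face is a triangle so 3F = 2E.
V − E + F = -8 with E = 3F/2 gives 33 − (3/2 − 1)·F = -8, so F = 82 and E = 123.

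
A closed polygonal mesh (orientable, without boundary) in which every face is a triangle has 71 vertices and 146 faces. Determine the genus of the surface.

2

Every face is a triangle, so 2E = 3·146 = 438, giving E = 219.
χ = V − E + F = 71 − 219 + 146 = -2.
For a closed orientable surface χ = 2 − 2g, so g = (2 − (-2))/2 = 2.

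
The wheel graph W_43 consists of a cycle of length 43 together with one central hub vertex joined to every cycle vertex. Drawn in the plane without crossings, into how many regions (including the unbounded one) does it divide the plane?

W_43 has V = 43 + 1 = 44 vertices and E = 2·43 = 86 edges.
By Euler's formula F = 2 − V + E = 2 − 44 + 86 = 44.

44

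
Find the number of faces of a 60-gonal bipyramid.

120

A bipyramid over an n-gon has 2n triangular faces and n + 2 vertices: V = 60 + 2 = 62, E = 3·60 = 180, F = 2·60 = 120.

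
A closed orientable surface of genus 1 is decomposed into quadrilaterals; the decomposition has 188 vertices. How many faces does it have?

188

χ = 2 − 2·1 = 0, and every face is a square so 4F = 2E.
V − E + F = 0 with E = 4F/2 gives 188 − (4/2 − 1)·F = 0, so F = 188 and E = 376.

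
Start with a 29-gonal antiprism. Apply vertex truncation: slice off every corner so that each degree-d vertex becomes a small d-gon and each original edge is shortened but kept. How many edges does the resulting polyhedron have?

The base solid has V = 58, E = 116, F = 60.
Truncation replaces each original edge-end by a new vertex, so V′ = 2E = 232.
Each original edge survives, and each old vertex of degree d contributes d new edges; summing degrees gives Σd = 2E, so E′ = E + 2E = 3E = 348.
Each original face survives and each original vertex becomes one new face: F′ = F + V = 118.

348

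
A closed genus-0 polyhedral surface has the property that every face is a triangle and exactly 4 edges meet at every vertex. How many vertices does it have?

6

Each face has 3 edges and each edge borders two faces, so 2E = 3F.
Each vertex has degree 4, so 4V = 2E and hence V = 3F/4.
Euler: V − E + F = 2 ⇒ (3F/4) − (3F/2) + F = 2.
Multiply by 8: (6 − 12 + 8)F = 16, i.e. 2F = 16.
So F = 8, E = 3·8/2 = 12, V = 3·8/4 = 6.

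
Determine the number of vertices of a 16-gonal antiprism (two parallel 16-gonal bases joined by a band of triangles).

32

An antiprism on an n-gon has two n-gon caps and 2n triangles: V = 2·16 = 32, E = 4·16 = 64, F = 2·16 + 2 = 34.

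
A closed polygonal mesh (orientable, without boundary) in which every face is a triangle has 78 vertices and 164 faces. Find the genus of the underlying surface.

Every face is a triangle, so 2E = 3·164 = 492, giving E = 246.
χ = V − E + F = 78 − 246 + 164 = -4.
For a closed orientable surface χ = 2 − 2g, so g = (2 − (-4))/2 = 3.

3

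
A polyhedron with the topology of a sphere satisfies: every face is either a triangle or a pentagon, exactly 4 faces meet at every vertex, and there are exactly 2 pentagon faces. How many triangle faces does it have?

10

Let x be the number of triangles; then F = 2 + x.
Edge–face incidences: 2E = 5·2 + 3·x = 10 + 3x.
Every vertex has degree 4, so 4V = 2E.
Euler: V − E + F = 2 ⇒ (2E)/4 − E + (2 + x) = 2.
Multiply by 8: 2·(2E) − 4·(2E) + 8·(2 + x) = 16, i.e. 16 + 8x − 2·(10 + 3x) = 16.
Collecting terms: 2x − 4 = 16, so 2x = 20, so x = 10.
Then 2E = 10 + 3·10 = 40, so E = 20, V = 2E/4 = 10, F = 2 + 10 = 12.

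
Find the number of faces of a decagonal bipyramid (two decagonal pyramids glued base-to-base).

A bipyramid over an n-gon has 2n triangular faces and n + 2 vertices: V = 10 + 2 = 12, E = 3·10 = 30, F = 2·10 = 20.
Check: V − E + F = 12 − 30 + 20 = 2.

20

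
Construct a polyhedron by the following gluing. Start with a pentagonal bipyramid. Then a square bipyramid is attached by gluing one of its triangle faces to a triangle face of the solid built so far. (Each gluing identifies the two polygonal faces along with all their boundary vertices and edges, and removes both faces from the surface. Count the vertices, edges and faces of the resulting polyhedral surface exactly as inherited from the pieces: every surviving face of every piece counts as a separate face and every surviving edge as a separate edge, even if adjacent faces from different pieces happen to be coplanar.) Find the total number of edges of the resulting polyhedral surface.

24

A pentagonal bipyramid: V=7, E=15, F=10.
Attach a square bipyramid (V=6, E=12, F=8) along a 3-gon: merge 3 vertices and 3 edges, delete both glued faces → V=10, E=24, F=16.
Check: V − E + F = 10 − 24 + 16 = 2.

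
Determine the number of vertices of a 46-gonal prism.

A prism on an n-gon has two n-gon bases and n rectangular sides: V = 2·46 = 92, E = 3·46 = 138, F = 46 + 2 = 48.

92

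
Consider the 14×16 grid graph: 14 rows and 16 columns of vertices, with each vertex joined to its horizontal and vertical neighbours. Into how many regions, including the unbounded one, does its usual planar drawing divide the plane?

The grid has V = 14·16 = 224 vertices and E = 14·15 + 16·13 = 418 edges.
F = 2 − V + E = 2 − 224 + 418 = 196.

196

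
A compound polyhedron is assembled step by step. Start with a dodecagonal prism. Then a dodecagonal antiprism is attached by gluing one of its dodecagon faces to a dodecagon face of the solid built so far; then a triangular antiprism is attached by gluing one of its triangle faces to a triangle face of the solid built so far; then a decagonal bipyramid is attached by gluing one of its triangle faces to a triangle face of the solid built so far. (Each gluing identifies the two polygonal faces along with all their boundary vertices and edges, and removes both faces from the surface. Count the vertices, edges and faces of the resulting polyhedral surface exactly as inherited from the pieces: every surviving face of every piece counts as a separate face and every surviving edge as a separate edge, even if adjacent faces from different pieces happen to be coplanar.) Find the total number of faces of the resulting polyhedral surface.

62

A dodecagonal prism: V=24, E=36, F=14.
Attach a dodecagonal antiprism (V=24, E=48, F=26) along a 12-gon: merge 12 vertices and 12 edges, delete both glued faces → V=36, E=72, F=38.
Attach a triangular antiprism (V=6, E=12, F=8) along a 3-gon: merge 3 vertices and 3 edges, delete both glued faces → V=39, E=81, F=44.
Attach a decagonal bipyramid (V=12, E=30, F=20) along a 3-gon: merge 3 vertices and 3 edges, delete both glued faces → V=48, E=108, F=62.
Check: V − E + F = 48 − 108 + 62 = 2.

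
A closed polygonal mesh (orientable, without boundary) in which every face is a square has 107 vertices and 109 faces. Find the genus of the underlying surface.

Every face is a square, so 2E = 4·109 = 436, giving E = 218.
χ = V − E + F = 107 − 218 + 109 = -2.
For a closed orientable surface χ = 2 − 2g, so g = (2 − (-2))/2 = 2.

2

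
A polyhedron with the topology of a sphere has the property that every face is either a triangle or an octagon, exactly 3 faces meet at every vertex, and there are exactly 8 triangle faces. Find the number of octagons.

Let x be the number of octagons; then F = 8 + x.
Edge–face incidences: 2E = 3·8 + 8·x = 24 + 8x.
Every vertex has degree 3, so 3V = 2E.
Euler: V − E + F = 2 ⇒ (2E)/3 − E + (8 + x) = 2.
Multiply by 6: 2·(2E) − 3·(2E) + 6·(8 + x) = 12, i.e. 48 + 6x − (24 + 8x) = 12.
Collecting terms: −2x + 24 = 12, so −2x = −12, so x = 6.
Then 2E = 24 + 8·6 = 72, so E = 36, V = 2E/3 = 24, F = 8 + 6 = 14.

6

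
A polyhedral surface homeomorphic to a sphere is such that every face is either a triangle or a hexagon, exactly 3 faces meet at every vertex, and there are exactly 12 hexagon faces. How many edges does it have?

Let x be the number of triangles; then F = 12 + x.
Edge–face incidences: 2E = 6·12 + 3·x = 72 + 3x.
Every vertex has degree 3, so 3V = 2E.
Euler: V − E + F = 2 ⇒ (2E)/3 − E + (12 + x) = 2.
Multiply by 6: 2·(2E) − 3·(2E) + 6·(12 + x) = 12, i.e. 72 + 6x − (72 + 3x) = 12.
Collecting terms: 3x = 12, so x = 4.
Then 2E = 72 + 3·4 = 84, so E = 42, V = 2E/3 = 28, F = 12 + 4 = 16.

42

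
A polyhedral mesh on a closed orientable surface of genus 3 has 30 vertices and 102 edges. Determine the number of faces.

68

For a closed orientable surface of genus 3, χ = 2 − 2·3 = -4.
F = -4 − V + E = -4 − 30 + 102 = 68.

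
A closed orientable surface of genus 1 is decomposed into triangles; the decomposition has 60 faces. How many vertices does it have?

30

χ = 2 − 2·1 = 0, and every face is a triangle so 3F = 2E.
E = 3·60/2 = 90. Then V = 0 + E − F = 0 + 90 − 60 = 30.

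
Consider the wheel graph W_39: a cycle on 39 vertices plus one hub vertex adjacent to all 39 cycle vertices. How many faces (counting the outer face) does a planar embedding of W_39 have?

W_39 has V = 39 + 1 = 40 vertices and E = 2·39 = 78 edges.
By Euler's formula F = 2 − V + E = 2 − 40 + 78 = 40.

40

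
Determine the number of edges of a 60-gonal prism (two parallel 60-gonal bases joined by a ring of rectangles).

180

A prism on an n-gon has two n-gon bases and n rectangular sides: V = 2·60 = 120, E = 3·60 = 180, F = 60 + 2 = 62.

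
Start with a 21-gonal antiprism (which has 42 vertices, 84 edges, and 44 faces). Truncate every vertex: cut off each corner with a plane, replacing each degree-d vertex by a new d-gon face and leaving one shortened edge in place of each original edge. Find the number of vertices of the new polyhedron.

Truncation replaces each original edge-end by a new vertex, so V′ = 2E = 168.
Each original edge survives, and each old vertex of degree d contributes d new edges; summing degrees gives Σd = 2E, so E′ = E + 2E = 3E = 252.
Each original face survives and each original vertex becomes one new face: F′ = F + V = 86.

168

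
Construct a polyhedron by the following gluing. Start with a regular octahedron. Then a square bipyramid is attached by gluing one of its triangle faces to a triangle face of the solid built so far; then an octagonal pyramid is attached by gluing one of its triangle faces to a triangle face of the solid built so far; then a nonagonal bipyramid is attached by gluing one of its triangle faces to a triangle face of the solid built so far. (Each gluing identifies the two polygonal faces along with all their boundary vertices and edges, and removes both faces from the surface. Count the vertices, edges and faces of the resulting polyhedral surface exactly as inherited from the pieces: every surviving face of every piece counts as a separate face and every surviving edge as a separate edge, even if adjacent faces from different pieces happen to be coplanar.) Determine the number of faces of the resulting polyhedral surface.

A regular octahedron: V=6, E=12, F=8.
Attach a square bipyramid (V=6, E=12, F=8) along a 3-gon: merge 3 vertices and 3 edges, delete both glued faces → V=9, E=21, F=14.
Attach an octagonal pyramid (V=9, E=16, F=9) along a 3-gon: merge 3 vertices and 3 edges, delete both glued faces → V=15, E=34, F=21.
Attach a nonagonal bipyramid (V=11, E=27, F=18) along a 3-gon: merge 3 vertices and 3 edges, delete both glued faces → V=23, E=58, F=37.
Check: V − E + F = 23 − 58 + 37 = 2.

37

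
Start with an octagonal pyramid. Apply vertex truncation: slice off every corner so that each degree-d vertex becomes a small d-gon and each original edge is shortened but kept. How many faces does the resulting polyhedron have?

18

The base solid has V = 9, E = 16, F = 9.
Truncation replaces each original edge-end by a new vertex, so V′ = 2E = 32.
Each original edge survives, and each old vertex of degree d contributes d new edges; summing degrees gives Σd = 2E, so E′ = E + 2E = 3E = 48.
Each original face survives and each original vertex becomes one new face: F′ = F + V = 18.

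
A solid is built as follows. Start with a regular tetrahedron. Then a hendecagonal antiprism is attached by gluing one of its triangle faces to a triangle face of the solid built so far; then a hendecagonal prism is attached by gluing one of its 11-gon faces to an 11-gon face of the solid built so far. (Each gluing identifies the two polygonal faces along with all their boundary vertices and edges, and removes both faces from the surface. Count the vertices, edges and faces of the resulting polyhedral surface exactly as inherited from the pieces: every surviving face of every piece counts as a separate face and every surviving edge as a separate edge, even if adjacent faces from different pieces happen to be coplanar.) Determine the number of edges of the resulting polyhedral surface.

69

A regular tetrahedron: V=4, E=6, F=4.
Attach a hendecagonal antiprism (V=22, E=44, F=24) along a 3-gon: merge 3 vertices and 3 edges, delete both glued faces → V=23, E=47, F=26.
Attach a hendecagonal prism (V=22, E=33, F=13) along an 11-gon: merge 11 vertices and 11 edges, delete both glued faces → V=34, E=69, F=37.
Check: V − E + F = 34 − 69 + 37 = 2.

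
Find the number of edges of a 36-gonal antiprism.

An antiprism on an n-gon has two n-gon caps and 2n triangles: V = 2·36 = 72, E = 4·36 = 144, F = 2·36 + 2 = 74.
Check: V − E + F = 72 − 144 + 74 = 2.

144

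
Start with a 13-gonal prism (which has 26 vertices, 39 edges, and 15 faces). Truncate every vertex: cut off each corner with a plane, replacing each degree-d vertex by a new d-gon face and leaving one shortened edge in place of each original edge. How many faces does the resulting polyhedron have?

Truncation replaces each original edge-end by a new vertex, so V′ = 2E = 78.
Each original edge survives, and each old vertex of degree d contributes d new edges; summing degrees gives Σd = 2E, so E′ = E + 2E = 3E = 117.
Each original face survives and each original vertex becomes one new face: F′ = F + V = 41.

41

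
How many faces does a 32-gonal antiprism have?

66

An antiprism on an n-gon has two n-gon caps and 2n triangles: V = 2·32 = 64, E = 4·32 = 128, F = 2·32 + 2 = 66.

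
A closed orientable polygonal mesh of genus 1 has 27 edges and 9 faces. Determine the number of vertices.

18

For a closed orientable surface of genus 1, χ = 2 − 2·1 = 0.
V = 0 + E − F = 0 + 27 − 9 = 18.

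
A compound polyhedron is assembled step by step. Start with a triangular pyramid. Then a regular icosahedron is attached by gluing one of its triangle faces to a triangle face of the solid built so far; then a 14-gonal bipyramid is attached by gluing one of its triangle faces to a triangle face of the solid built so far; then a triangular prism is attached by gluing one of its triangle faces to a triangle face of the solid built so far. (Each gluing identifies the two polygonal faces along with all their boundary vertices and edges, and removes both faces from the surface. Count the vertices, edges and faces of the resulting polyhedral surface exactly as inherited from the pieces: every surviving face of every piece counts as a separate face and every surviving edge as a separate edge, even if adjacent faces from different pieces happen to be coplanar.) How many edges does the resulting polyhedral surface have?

A triangular pyramid: V=4, E=6, F=4.
Attach a regular icosahedron (V=12, E=30, F=20) along a 3-gon: merge 3 vertices and 3 edges, delete both glued faces → V=13, E=33, F=22.
Attach a 14-gonal bipyramid (V=16, E=42, F=28) along a 3-gon: merge 3 vertices and 3 edges, delete both glued faces → V=26, E=72, F=48.
Attach a triangular prism (V=6, E=9, F=5) along a 3-gon: merge 3 vertices and 3 edges, delete both glued faces → V=29, E=78, F=51.
Check: V − E + F = 29 − 78 + 51 = 2.

78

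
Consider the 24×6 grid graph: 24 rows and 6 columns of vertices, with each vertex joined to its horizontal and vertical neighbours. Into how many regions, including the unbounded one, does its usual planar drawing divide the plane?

116

The grid has V = 24·6 = 144 vertices and E = 24·5 + 6·23 = 258 edges.
F = 2 − V + E = 2 − 144 + 258 = 116.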